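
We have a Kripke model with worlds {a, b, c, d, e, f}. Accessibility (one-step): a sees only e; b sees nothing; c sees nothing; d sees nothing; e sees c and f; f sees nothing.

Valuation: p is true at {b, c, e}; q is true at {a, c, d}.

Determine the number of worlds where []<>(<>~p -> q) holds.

a: successors {e}; <>(<>~p -> q) there: e:T. ✓
b: no successors, so []<>(<>~p -> q) holds vacuously. ✓
c: no successors, so []<>(<>~p -> q) holds vacuously. ✓
d: no successors, so []<>(<>~p -> q) holds vacuously. ✓
e: successors {c, f}; <>(<>~p -> q) there: c:F, f:F. ✗
f: no successors, so []<>(<>~p -> q) holds vacuously. ✓
Satisfying worlds: {a, b, c, d, f}.

5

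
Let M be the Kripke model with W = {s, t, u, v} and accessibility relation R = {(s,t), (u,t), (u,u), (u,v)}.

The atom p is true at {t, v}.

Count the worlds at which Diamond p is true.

2

s: successors {t}; p there: t:T. ✓
t: no successors, so Diamond p fails. ✗
u: successors {t, u, v}; p there: t:T, u:F, v:T. ✓
v: no successors, so Diamond p fails. ✗
Satisfying worlds: {s, u}.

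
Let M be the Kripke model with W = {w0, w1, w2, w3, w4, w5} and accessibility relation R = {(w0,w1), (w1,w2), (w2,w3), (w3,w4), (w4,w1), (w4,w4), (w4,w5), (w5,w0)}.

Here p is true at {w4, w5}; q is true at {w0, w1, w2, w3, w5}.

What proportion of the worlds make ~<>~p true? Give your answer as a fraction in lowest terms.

1/6

w0: <>~p is T. ✗
w1: <>~p is T. ✗
w2: <>~p is T. ✗
w3: <>~p is F. ✓
w4: <>~p is T. ✗
w5: <>~p is T. ✗
That's 1 of 6 worlds, so 1/6.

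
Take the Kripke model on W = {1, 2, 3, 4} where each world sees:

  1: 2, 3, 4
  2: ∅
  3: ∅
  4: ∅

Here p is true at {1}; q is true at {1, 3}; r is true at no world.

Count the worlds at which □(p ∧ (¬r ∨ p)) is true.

3

1: successors {2, 3, 4}; p ∧ (¬r ∨ p) there: 2:F, 3:F, 4:F. ✗
2: no successors, so □(p ∧ (¬r ∨ p)) holds vacuously. ✓
3: no successors, so □(p ∧ (¬r ∨ p)) holds vacuously. ✓
4: no successors, so □(p ∧ (¬r ∨ p)) holds vacuously. ✓
Satisfying worlds: {2, 3, 4}.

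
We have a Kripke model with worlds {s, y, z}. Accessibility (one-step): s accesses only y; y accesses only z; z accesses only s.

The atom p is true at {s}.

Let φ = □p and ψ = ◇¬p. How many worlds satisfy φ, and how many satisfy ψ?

For □p:
s: successors {y}; p there: y:F. ✗
y: successors {z}; p there: z:F. ✗
z: successors {s}; p there: s:T. ✓
— 1 world.
For ◇¬p:
s: successors {y}; ¬p there: y:T. ✓
y: successors {z}; ¬p there: z:T. ✓
z: successors {s}; ¬p there: s:F. ✗
— 2 worlds.

1 and 2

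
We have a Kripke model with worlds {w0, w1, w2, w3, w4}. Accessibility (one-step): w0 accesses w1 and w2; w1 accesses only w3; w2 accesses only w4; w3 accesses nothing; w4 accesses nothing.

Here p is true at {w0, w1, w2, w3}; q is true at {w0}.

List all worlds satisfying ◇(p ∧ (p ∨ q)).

w0: successors {w1, w2}; p ∧ (p ∨ q) there: w1:T, w2:T. ✓
w1: successors {w3}; p ∧ (p ∨ q) there: w3:T. ✓
w2: successors {w4}; p ∧ (p ∨ q) there: w4:F. ✗
w3: no successors, so ◇(p ∧ (p ∨ q)) fails. ✗
w4: no successors, so ◇(p ∧ (p ∨ q)) fails. ✗

{w0, w1}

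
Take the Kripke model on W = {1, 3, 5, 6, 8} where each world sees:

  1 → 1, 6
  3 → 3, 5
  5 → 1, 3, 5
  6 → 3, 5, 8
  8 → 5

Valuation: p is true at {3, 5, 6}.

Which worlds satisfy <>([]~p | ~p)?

1: successors {1, 6}; []~p | ~p there: 1:T, 6:F. ✓
3: successors {3, 5}; []~p | ~p there: 3:F, 5:F. ✗
5: successors {1, 3, 5}; []~p | ~p there: 1:T, 3:F, 5:F. ✓
6: successors {3, 5, 8}; []~p | ~p there: 3:F, 5:F, 8:T. ✓
8: successors {5}; []~p | ~p there: 5:F. ✗

{1, 5, 6}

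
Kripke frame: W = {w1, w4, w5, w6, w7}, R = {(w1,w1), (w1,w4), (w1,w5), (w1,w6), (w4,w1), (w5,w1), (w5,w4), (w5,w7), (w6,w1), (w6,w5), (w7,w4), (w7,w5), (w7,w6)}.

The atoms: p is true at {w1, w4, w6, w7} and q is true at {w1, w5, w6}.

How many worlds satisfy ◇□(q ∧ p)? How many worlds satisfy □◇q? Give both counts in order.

3 and 5

For ◇□(q ∧ p):
w1: successors {w1, w4, w5, w6}; □(q ∧ p) there: w1:F, w4:T, w5:F, w6:F. ✓
w4: successors {w1}; □(q ∧ p) there: w1:F. ✗
w5: successors {w1, w4, w7}; □(q ∧ p) there: w1:F, w4:T, w7:F. ✓
w6: successors {w1, w5}; □(q ∧ p) there: w1:F, w5:F. ✗
w7: successors {w4, w5, w6}; □(q ∧ p) there: w4:T, w5:F, w6:F. ✓
— 3 worlds.
For □◇q:
w1: successors {w1, w4, w5, w6}; ◇q there: w1:T, w4:T, w5:T, w6:T. ✓
w4: successors {w1}; ◇q there: w1:T. ✓
w5: successors {w1, w4, w7}; ◇q there: w1:T, w4:T, w7:T. ✓
w6: successors {w1, w5}; ◇q there: w1:T, w5:T. ✓
w7: successors {w4, w5, w6}; ◇q there: w4:T, w5:T, w6:T. ✓
— 5 worlds.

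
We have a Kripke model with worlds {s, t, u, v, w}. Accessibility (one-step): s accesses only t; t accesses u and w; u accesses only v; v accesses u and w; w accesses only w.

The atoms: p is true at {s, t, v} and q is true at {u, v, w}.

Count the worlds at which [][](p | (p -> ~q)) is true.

s: successors {t}; [](p | (p -> ~q)) there: t:T. ✓
t: successors {u, w}; [](p | (p -> ~q)) there: u:T, w:T. ✓
u: successors {v}; [](p | (p -> ~q)) there: v:T. ✓
v: successors {u, w}; [](p | (p -> ~q)) there: u:T, w:T. ✓
w: successors {w}; [](p | (p -> ~q)) there: w:T. ✓
Satisfying worlds: {s, t, u, v, w}.

5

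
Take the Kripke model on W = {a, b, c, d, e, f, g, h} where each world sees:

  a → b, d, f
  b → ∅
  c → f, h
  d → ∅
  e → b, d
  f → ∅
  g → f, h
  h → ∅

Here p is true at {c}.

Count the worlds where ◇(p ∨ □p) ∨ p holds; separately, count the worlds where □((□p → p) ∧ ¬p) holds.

4 and 4

For ◇(p ∨ □p) ∨ p:
a: ◇(p ∨ □p) is T, p is F. ✓
b: ◇(p ∨ □p) is F, p is F. ✗
c: ◇(p ∨ □p) is T, p is T. ✓
d: ◇(p ∨ □p) is F, p is F. ✗
e: ◇(p ∨ □p) is T, p is F. ✓
f: ◇(p ∨ □p) is F, p is F. ✗
g: ◇(p ∨ □p) is T, p is F. ✓
h: ◇(p ∨ □p) is F, p is F. ✗
— 4 worlds.
For □((□p → p) ∧ ¬p):
a: successors {b, d, f}; (□p → p) ∧ ¬p there: b:F, d:F, f:F. ✗
b: no successors, so □((□p → p) ∧ ¬p) holds vacuously. ✓
c: successors {f, h}; (□p → p) ∧ ¬p there: f:F, h:F. ✗
d: no successors, so □((□p → p) ∧ ¬p) holds vacuously. ✓
e: successors {b, d}; (□p → p) ∧ ¬p there: b:F, d:F. ✗
f: no successors, so □((□p → p) ∧ ¬p) holds vacuously. ✓
g: successors {f, h}; (□p → p) ∧ ¬p there: f:F, h:F. ✗
h: no successors, so □((□p → p) ∧ ¬p) holds vacuously. ✓
— 4 worlds.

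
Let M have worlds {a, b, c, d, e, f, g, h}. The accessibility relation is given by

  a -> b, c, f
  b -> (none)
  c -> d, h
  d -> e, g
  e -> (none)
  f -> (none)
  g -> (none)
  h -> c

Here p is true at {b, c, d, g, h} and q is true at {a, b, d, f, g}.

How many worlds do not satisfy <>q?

5

a: successors {b, c, f}; q there: b:T, c:F, f:T. ✓
b: no successors, so <>q fails. ✗
c: successors {d, h}; q there: d:T, h:F. ✓
d: successors {e, g}; q there: e:F, g:T. ✓
e: no successors, so <>q fails. ✗
f: no successors, so <>q fails. ✗
g: no successors, so <>q fails. ✗
h: successors {c}; q there: c:F. ✗
Satisfying worlds: {a, c, d}.
So <>q fails at the other 5 worlds.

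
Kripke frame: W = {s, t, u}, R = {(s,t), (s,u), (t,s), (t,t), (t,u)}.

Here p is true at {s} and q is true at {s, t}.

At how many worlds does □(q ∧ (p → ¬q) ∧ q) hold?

1

s: successors {t, u}; q ∧ (p → ¬q) ∧ q there: t:T, u:F. ✗
t: successors {s, t, u}; q ∧ (p → ¬q) ∧ q there: s:F, t:T, u:F. ✗
u: no successors, so □(q ∧ (p → ¬q) ∧ q) holds vacuously. ✓
Satisfying worlds: {u}.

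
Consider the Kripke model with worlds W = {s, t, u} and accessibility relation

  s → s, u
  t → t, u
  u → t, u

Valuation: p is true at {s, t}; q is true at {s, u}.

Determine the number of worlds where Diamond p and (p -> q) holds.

s: Diamond p is T, p -> q is T. ✓
t: Diamond p is T, p -> q is F. ✗
u: Diamond p is T, p -> q is T. ✓
Satisfying worlds: {s, u}.

2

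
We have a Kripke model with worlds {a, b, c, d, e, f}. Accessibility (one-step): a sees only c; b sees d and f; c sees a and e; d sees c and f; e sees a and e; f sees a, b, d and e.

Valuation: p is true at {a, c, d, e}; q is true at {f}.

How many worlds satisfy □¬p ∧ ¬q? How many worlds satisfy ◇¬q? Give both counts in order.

For □¬p ∧ ¬q:
a: □¬p is F, ¬q is T. ✗
b: □¬p is F, ¬q is T. ✗
c: □¬p is F, ¬q is T. ✗
d: □¬p is F, ¬q is T. ✗
e: □¬p is F, ¬q is T. ✗
f: □¬p is F, ¬q is F. ✗
— 0 worlds.
For ◇¬q:
a: successors {c}; ¬q there: c:T. ✓
b: successors {d, f}; ¬q there: d:T, f:F. ✓
c: successors {a, e}; ¬q there: a:T, e:T. ✓
d: successors {c, f}; ¬q there: c:T, f:F. ✓
e: successors {a, e}; ¬q there: a:T, e:T. ✓
f: successors {a, b, d, e}; ¬q there: a:T, b:T, d:T, e:T. ✓
— 6 worlds.

0 and 6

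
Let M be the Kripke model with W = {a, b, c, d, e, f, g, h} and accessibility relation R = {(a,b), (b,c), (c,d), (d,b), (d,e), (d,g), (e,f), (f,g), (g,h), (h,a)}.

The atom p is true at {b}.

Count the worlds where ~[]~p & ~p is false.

6

a: ~[]~p is T, ~p is T. ✓
b: ~[]~p is F, ~p is F. ✗
c: ~[]~p is F, ~p is T. ✗
d: ~[]~p is T, ~p is T. ✓
e: ~[]~p is F, ~p is T. ✗
f: ~[]~p is F, ~p is T. ✗
g: ~[]~p is F, ~p is T. ✗
h: ~[]~p is F, ~p is T. ✗
Satisfying worlds: {a, d}.
So ~[]~p & ~p fails at the other 6 worlds.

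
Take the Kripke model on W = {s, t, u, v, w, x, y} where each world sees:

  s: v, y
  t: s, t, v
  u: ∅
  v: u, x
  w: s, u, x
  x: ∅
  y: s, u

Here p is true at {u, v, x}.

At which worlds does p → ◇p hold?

s: p is F, ◇p is T. ✓
t: p is F, ◇p is T. ✓
u: p is T, ◇p is F. ✗
v: p is T, ◇p is T. ✓
w: p is F, ◇p is T. ✓
x: p is T, ◇p is F. ✗
y: p is F, ◇p is T. ✓

{s, t, v, w, y}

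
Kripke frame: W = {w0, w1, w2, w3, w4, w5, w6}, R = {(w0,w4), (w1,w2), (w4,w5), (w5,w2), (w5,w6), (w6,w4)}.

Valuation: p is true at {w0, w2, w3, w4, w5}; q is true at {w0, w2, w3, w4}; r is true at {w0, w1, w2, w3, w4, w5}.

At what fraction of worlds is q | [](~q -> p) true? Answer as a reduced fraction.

w0: q is T, [](~q -> p) is T. ✓
w1: q is F, [](~q -> p) is T. ✓
w2: q is T, [](~q -> p) is T. ✓
w3: q is T, [](~q -> p) is T. ✓
w4: q is T, [](~q -> p) is T. ✓
w5: q is F, [](~q -> p) is F. ✗
w6: q is F, [](~q -> p) is T. ✓
That's 6 of 7 worlds, so 6/7.

6/7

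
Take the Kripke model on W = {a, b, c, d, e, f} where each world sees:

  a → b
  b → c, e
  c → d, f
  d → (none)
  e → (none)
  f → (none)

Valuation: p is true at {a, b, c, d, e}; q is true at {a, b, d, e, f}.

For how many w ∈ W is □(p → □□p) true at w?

5

a: successors {b}; p → □□p there: b:F. ✗
b: successors {c, e}; p → □□p there: c:T, e:T. ✓
c: successors {d, f}; p → □□p there: d:T, f:T. ✓
d: no successors, so □(p → □□p) holds vacuously. ✓
e: no successors, so □(p → □□p) holds vacuously. ✓
f: no successors, so □(p → □□p) holds vacuously. ✓
Satisfying worlds: {b, c, d, e, f}.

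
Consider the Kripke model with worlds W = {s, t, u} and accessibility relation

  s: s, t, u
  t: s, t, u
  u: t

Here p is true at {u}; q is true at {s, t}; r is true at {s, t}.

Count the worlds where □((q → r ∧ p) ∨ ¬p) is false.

0

s: successors {s, t, u}; (q → r ∧ p) ∨ ¬p there: s:T, t:T, u:T. ✓
t: successors {s, t, u}; (q → r ∧ p) ∨ ¬p there: s:T, t:T, u:T. ✓
u: successors {t}; (q → r ∧ p) ∨ ¬p there: t:T. ✓
Satisfying worlds: {s, t, u}.
So □((q → r ∧ p) ∨ ¬p) fails at the other 0 worlds.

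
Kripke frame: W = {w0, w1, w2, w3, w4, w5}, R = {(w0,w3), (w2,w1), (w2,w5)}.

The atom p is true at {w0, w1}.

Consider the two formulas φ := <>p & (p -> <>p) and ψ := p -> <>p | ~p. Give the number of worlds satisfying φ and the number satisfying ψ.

1 and 4

For <>p & (p -> <>p):
w0: <>p is F, p -> <>p is F. ✗
w1: <>p is F, p -> <>p is F. ✗
w2: <>p is T, p -> <>p is T. ✓
w3: <>p is F, p -> <>p is T. ✗
w4: <>p is F, p -> <>p is T. ✗
w5: <>p is F, p -> <>p is T. ✗
— 1 world.
For p -> <>p | ~p:
w0: p is T, <>p | ~p is F. ✗
w1: p is T, <>p | ~p is F. ✗
w2: p is F, <>p | ~p is T. ✓
w3: p is F, <>p | ~p is T. ✓
w4: p is F, <>p | ~p is T. ✓
w5: p is F, <>p | ~p is T. ✓
— 4 worlds.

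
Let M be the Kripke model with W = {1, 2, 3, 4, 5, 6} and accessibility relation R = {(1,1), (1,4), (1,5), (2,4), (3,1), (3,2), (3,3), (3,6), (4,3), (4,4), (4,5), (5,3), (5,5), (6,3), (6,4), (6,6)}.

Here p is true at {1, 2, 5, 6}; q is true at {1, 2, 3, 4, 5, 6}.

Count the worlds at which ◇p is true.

5

1: successors {1, 4, 5}; p there: 1:T, 4:F, 5:T. ✓
2: successors {4}; p there: 4:F. ✗
3: successors {1, 2, 3, 6}; p there: 1:T, 2:T, 3:F, 6:T. ✓
4: successors {3, 4, 5}; p there: 3:F, 4:F, 5:T. ✓
5: successors {3, 5}; p there: 3:F, 5:T. ✓
6: successors {3, 4, 6}; p there: 3:F, 4:F, 6:T. ✓
Satisfying worlds: {1, 3, 4, 5, 6}.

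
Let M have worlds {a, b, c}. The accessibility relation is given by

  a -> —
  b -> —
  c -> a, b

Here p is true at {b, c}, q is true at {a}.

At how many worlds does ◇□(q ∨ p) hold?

1

a: no successors, so ◇□(q ∨ p) fails. ✗
b: no successors, so ◇□(q ∨ p) fails. ✗
c: successors {a, b}; □(q ∨ p) there: a:T, b:T. ✓
Satisfying worlds: {c}.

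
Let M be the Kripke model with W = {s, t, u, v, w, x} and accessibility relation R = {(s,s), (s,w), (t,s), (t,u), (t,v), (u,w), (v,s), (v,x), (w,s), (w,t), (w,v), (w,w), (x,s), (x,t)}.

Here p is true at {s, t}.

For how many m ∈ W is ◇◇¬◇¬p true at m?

2

s: successors {s, w}; ◇¬◇¬p there: s:F, w:F. ✗
t: successors {s, u, v}; ◇¬◇¬p there: s:F, u:F, v:T. ✓
u: successors {w}; ◇¬◇¬p there: w:F. ✗
v: successors {s, x}; ◇¬◇¬p there: s:F, x:F. ✗
w: successors {s, t, v, w}; ◇¬◇¬p there: s:F, t:F, v:T, w:F. ✓
x: successors {s, t}; ◇¬◇¬p there: s:F, t:F. ✗
Satisfying worlds: {t, w}.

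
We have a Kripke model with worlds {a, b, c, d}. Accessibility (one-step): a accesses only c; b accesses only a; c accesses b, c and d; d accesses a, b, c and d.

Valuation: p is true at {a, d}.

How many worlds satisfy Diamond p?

a: successors {c}; p there: c:F. ✗
b: successors {a}; p there: a:T. ✓
c: successors {b, c, d}; p there: b:F, c:F, d:T. ✓
d: successors {a, b, c, d}; p there: a:T, b:F, c:F, d:T. ✓
Satisfying worlds: {b, c, d}.

3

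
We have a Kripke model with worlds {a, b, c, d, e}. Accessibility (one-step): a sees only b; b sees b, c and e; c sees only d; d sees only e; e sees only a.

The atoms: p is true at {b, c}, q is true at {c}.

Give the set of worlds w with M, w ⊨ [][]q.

∅

a: successors {b}; []q there: b:F. ✗
b: successors {b, c, e}; []q there: b:F, c:F, e:F. ✗
c: successors {d}; []q there: d:F. ✗
d: successors {e}; []q there: e:F. ✗
e: successors {a}; []q there: a:F. ✗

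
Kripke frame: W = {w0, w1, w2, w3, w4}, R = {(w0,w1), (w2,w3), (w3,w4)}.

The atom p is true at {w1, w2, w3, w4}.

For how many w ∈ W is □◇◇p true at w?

2

w0: successors {w1}; ◇◇p there: w1:F. ✗
w1: no successors, so □◇◇p holds vacuously. ✓
w2: successors {w3}; ◇◇p there: w3:F. ✗
w3: successors {w4}; ◇◇p there: w4:F. ✗
w4: no successors, so □◇◇p holds vacuously. ✓
Satisfying worlds: {w1, w4}.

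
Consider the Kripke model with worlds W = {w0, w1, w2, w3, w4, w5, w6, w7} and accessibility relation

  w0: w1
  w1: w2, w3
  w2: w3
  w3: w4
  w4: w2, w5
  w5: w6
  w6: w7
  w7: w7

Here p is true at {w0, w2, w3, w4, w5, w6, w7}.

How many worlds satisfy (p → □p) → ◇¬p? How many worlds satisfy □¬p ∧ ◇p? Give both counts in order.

For (p → □p) → ◇¬p:
w0: p → □p is F, ◇¬p is T. ✓
w1: p → □p is T, ◇¬p is F. ✗
w2: p → □p is T, ◇¬p is F. ✗
w3: p → □p is T, ◇¬p is F. ✗
w4: p → □p is T, ◇¬p is F. ✗
w5: p → □p is T, ◇¬p is F. ✗
w6: p → □p is T, ◇¬p is F. ✗
w7: p → □p is T, ◇¬p is F. ✗
— 1 world.
For □¬p ∧ ◇p:
w0: □¬p is T, ◇p is F. ✗
w1: □¬p is F, ◇p is T. ✗
w2: □¬p is F, ◇p is T. ✗
w3: □¬p is F, ◇p is T. ✗
w4: □¬p is F, ◇p is T. ✗
w5: □¬p is F, ◇p is T. ✗
w6: □¬p is F, ◇p is T. ✗
w7: □¬p is F, ◇p is T. ✗
— 0 worlds.

1 and 0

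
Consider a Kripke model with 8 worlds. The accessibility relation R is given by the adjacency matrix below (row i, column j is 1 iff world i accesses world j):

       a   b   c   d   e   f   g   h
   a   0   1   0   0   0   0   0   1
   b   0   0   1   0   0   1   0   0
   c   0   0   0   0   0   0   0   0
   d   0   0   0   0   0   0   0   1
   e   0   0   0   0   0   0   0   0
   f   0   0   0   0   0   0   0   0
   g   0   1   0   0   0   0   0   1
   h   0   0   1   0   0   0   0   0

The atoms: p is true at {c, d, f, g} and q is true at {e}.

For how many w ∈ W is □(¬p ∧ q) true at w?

a: successors {b, h}; ¬p ∧ q there: b:F, h:F. ✗
b: successors {c, f}; ¬p ∧ q there: c:F, f:F. ✗
c: no successors, so □(¬p ∧ q) holds vacuously. ✓
d: successors {h}; ¬p ∧ q there: h:F. ✗
e: no successors, so □(¬p ∧ q) holds vacuously. ✓
f: no successors, so □(¬p ∧ q) holds vacuously. ✓
g: successors {b, h}; ¬p ∧ q there: b:F, h:F. ✗
h: successors {c}; ¬p ∧ q there: c:F. ✗
Satisfying worlds: {c, e, f}.

3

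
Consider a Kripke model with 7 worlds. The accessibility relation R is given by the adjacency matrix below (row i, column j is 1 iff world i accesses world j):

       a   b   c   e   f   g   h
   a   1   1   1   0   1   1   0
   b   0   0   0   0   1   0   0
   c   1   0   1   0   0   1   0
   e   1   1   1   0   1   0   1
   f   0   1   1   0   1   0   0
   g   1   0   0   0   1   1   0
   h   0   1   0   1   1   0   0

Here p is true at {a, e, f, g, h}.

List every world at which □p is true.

a: successors {a, b, c, f, g}; p there: a:T, b:F, c:F, f:T, g:T. ✗
b: successors {f}; p there: f:T. ✓
c: successors {a, c, g}; p there: a:T, c:F, g:T. ✗
e: successors {a, b, c, f, h}; p there: a:T, b:F, c:F, f:T, h:T. ✗
f: successors {b, c, f}; p there: b:F, c:F, f:T. ✗
g: successors {a, f, g}; p there: a:T, f:T, g:T. ✓
h: successors {b, e, f}; p there: b:F, e:T, f:T. ✗

{b, g}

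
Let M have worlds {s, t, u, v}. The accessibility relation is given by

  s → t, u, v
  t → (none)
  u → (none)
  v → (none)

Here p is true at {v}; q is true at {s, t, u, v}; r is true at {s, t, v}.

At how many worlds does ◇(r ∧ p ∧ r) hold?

1

s: successors {t, u, v}; r ∧ p ∧ r there: t:F, u:F, v:T. ✓
t: no successors, so ◇(r ∧ p ∧ r) fails. ✗
u: no successors, so ◇(r ∧ p ∧ r) fails. ✗
v: no successors, so ◇(r ∧ p ∧ r) fails. ✗
Satisfying worlds: {s}.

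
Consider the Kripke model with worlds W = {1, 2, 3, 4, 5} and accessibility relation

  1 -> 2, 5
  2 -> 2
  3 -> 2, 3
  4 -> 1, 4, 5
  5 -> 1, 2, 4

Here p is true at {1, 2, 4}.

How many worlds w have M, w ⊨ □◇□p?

5

1: successors {2, 5}; ◇□p there: 2:T, 5:T. ✓
2: successors {2}; ◇□p there: 2:T. ✓
3: successors {2, 3}; ◇□p there: 2:T, 3:T. ✓
4: successors {1, 4, 5}; ◇□p there: 1:T, 4:T, 5:T. ✓
5: successors {1, 2, 4}; ◇□p there: 1:T, 2:T, 4:T. ✓
Satisfying worlds: {1, 2, 3, 4, 5}.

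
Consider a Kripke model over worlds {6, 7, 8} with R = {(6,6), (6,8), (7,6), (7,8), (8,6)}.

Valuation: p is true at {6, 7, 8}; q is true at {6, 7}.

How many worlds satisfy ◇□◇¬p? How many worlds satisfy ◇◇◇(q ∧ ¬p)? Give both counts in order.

0 and 0

For ◇□◇¬p:
6: successors {6, 8}; □◇¬p there: 6:F, 8:F. ✗
7: successors {6, 8}; □◇¬p there: 6:F, 8:F. ✗
8: successors {6}; □◇¬p there: 6:F. ✗
— 0 worlds.
For ◇◇◇(q ∧ ¬p):
6: successors {6, 8}; ◇◇(q ∧ ¬p) there: 6:F, 8:F. ✗
7: successors {6, 8}; ◇◇(q ∧ ¬p) there: 6:F, 8:F. ✗
8: successors {6}; ◇◇(q ∧ ¬p) there: 6:F. ✗
— 0 worlds.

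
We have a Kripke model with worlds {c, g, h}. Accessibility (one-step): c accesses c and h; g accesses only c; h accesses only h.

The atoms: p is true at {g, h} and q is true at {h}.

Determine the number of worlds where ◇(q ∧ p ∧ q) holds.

2

c: successors {c, h}; q ∧ p ∧ q there: c:F, h:T. ✓
g: successors {c}; q ∧ p ∧ q there: c:F. ✗
h: successors {h}; q ∧ p ∧ q there: h:T. ✓
Satisfying worlds: {c, h}.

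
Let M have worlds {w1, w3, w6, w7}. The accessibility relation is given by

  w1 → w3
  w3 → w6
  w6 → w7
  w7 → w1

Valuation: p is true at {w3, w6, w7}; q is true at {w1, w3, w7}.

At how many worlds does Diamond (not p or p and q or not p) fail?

w1: successors {w3}; not p or p and q or not p there: w3:T. ✓
w3: successors {w6}; not p or p and q or not p there: w6:F. ✗
w6: successors {w7}; not p or p and q or not p there: w7:T. ✓
w7: successors {w1}; not p or p and q or not p there: w1:T. ✓
Satisfying worlds: {w1, w6, w7}.
So Diamond (not p or p and q or not p) fails at the other 1 world.

1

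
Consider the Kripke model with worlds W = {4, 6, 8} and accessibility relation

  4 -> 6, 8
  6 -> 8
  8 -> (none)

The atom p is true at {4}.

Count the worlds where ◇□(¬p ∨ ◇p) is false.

1

4: successors {6, 8}; □(¬p ∨ ◇p) there: 6:T, 8:T. ✓
6: successors {8}; □(¬p ∨ ◇p) there: 8:T. ✓
8: no successors, so ◇□(¬p ∨ ◇p) fails. ✗
Satisfying worlds: {4, 6}.
So ◇□(¬p ∨ ◇p) fails at the other 1 world.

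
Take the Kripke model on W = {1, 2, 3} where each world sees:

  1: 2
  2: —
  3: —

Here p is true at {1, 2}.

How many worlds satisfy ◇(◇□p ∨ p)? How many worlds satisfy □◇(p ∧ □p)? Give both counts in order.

1 and 2

For ◇(◇□p ∨ p):
1: successors {2}; ◇□p ∨ p there: 2:T. ✓
2: no successors, so ◇(◇□p ∨ p) fails. ✗
3: no successors, so ◇(◇□p ∨ p) fails. ✗
— 1 world.
For □◇(p ∧ □p):
1: successors {2}; ◇(p ∧ □p) there: 2:F. ✗
2: no successors, so □◇(p ∧ □p) holds vacuously. ✓
3: no successors, so □◇(p ∧ □p) holds vacuously. ✓
— 2 worlds.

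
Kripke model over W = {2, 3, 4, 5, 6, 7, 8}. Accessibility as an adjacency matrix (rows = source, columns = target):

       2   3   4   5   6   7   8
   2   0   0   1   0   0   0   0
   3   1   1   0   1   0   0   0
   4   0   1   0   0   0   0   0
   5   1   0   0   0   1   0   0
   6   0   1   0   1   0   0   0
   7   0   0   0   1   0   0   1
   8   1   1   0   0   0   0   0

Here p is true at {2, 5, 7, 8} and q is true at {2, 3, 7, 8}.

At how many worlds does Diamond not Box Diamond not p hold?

2: successors {4}; not Box Diamond not p there: 4:F. ✗
3: successors {2, 3, 5}; not Box Diamond not p there: 2:F, 3:F, 5:F. ✗
4: successors {3}; not Box Diamond not p there: 3:F. ✗
5: successors {2, 6}; not Box Diamond not p there: 2:F, 6:F. ✗
6: successors {3, 5}; not Box Diamond not p there: 3:F, 5:F. ✗
7: successors {5, 8}; not Box Diamond not p there: 5:F, 8:F. ✗
8: successors {2, 3}; not Box Diamond not p there: 2:F, 3:F. ✗
Satisfying worlds: ∅.

0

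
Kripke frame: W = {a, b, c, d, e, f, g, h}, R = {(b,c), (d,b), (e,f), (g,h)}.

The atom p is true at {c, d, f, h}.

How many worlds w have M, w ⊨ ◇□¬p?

3

a: no successors, so ◇□¬p fails. ✗
b: successors {c}; □¬p there: c:T. ✓
c: no successors, so ◇□¬p fails. ✗
d: successors {b}; □¬p there: b:F. ✗
e: successors {f}; □¬p there: f:T. ✓
f: no successors, so ◇□¬p fails. ✗
g: successors {h}; □¬p there: h:T. ✓
h: no successors, so ◇□¬p fails. ✗
Satisfying worlds: {b, e, g}.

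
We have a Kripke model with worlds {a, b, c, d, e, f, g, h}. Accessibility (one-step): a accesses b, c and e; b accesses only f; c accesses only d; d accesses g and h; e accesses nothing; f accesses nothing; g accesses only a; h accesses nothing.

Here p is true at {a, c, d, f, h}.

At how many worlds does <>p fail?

3

a: successors {b, c, e}; p there: b:F, c:T, e:F. ✓
b: successors {f}; p there: f:T. ✓
c: successors {d}; p there: d:T. ✓
d: successors {g, h}; p there: g:F, h:T. ✓
e: no successors, so <>p fails. ✗
f: no successors, so <>p fails. ✗
g: successors {a}; p there: a:T. ✓
h: no successors, so <>p fails. ✗
Satisfying worlds: {a, b, c, d, g}.
So <>p fails at the other 3 worlds.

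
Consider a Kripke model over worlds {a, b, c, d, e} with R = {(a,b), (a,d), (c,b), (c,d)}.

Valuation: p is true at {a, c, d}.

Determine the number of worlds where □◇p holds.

a: successors {b, d}; ◇p there: b:F, d:F. ✗
b: no successors, so □◇p holds vacuously. ✓
c: successors {b, d}; ◇p there: b:F, d:F. ✗
d: no successors, so □◇p holds vacuously. ✓
e: no successors, so □◇p holds vacuously. ✓
Satisfying worlds: {b, d, e}.

3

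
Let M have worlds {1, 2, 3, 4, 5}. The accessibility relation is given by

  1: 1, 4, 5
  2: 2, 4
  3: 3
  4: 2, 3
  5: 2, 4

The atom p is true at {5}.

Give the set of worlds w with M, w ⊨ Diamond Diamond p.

1: successors {1, 4, 5}; Diamond p there: 1:T, 4:F, 5:F. ✓
2: successors {2, 4}; Diamond p there: 2:F, 4:F. ✗
3: successors {3}; Diamond p there: 3:F. ✗
4: successors {2, 3}; Diamond p there: 2:F, 3:F. ✗
5: successors {2, 4}; Diamond p there: 2:F, 4:F. ✗

{1}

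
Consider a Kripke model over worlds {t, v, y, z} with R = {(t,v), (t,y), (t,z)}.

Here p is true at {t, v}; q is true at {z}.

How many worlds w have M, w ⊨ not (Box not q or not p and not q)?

1

t: Box not q or not p and not q is F. ✓
v: Box not q or not p and not q is T. ✗
y: Box not q or not p and not q is T. ✗
z: Box not q or not p and not q is T. ✗
Satisfying worlds: {t}.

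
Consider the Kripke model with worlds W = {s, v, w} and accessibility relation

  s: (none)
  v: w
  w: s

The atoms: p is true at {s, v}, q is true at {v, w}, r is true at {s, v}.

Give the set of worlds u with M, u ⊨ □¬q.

s: no successors, so □¬q holds vacuously. ✓
v: successors {w}; ¬q there: w:F. ✗
w: successors {s}; ¬q there: s:T. ✓

{s, w}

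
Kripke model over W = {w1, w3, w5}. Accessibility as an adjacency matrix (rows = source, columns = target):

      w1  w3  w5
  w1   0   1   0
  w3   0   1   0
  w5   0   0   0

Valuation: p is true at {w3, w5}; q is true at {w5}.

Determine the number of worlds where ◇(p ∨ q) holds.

w1: successors {w3}; p ∨ q there: w3:T. ✓
w3: successors {w3}; p ∨ q there: w3:T. ✓
w5: no successors, so ◇(p ∨ q) fails. ✗
Satisfying worlds: {w1, w3}.

2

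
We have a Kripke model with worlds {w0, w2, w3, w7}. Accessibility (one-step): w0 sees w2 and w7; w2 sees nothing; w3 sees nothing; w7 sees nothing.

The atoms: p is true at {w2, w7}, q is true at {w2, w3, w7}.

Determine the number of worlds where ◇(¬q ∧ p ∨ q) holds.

w0: successors {w2, w7}; ¬q ∧ p ∨ q there: w2:T, w7:T. ✓
w2: no successors, so ◇(¬q ∧ p ∨ q) fails. ✗
w3: no successors, so ◇(¬q ∧ p ∨ q) fails. ✗
w7: no successors, so ◇(¬q ∧ p ∨ q) fails. ✗
Satisfying worlds: {w0}.

1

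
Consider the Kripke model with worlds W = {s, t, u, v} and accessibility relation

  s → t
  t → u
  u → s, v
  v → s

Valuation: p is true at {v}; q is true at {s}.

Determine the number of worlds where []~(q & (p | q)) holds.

2

s: successors {t}; ~(q & (p | q)) there: t:T. ✓
t: successors {u}; ~(q & (p | q)) there: u:T. ✓
u: successors {s, v}; ~(q & (p | q)) there: s:F, v:T. ✗
v: successors {s}; ~(q & (p | q)) there: s:F. ✗
Satisfying worlds: {s, t}.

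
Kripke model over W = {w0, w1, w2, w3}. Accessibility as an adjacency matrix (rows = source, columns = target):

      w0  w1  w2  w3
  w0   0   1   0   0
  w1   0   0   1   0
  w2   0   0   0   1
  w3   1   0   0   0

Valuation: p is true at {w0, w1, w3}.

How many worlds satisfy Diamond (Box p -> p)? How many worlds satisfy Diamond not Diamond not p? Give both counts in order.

3 and 3

For Diamond (Box p -> p):
w0: successors {w1}; Box p -> p there: w1:T. ✓
w1: successors {w2}; Box p -> p there: w2:F. ✗
w2: successors {w3}; Box p -> p there: w3:T. ✓
w3: successors {w0}; Box p -> p there: w0:T. ✓
— 3 worlds.
For Diamond not Diamond not p:
w0: successors {w1}; not Diamond not p there: w1:F. ✗
w1: successors {w2}; not Diamond not p there: w2:T. ✓
w2: successors {w3}; not Diamond not p there: w3:T. ✓
w3: successors {w0}; not Diamond not p there: w0:T. ✓
— 3 worlds.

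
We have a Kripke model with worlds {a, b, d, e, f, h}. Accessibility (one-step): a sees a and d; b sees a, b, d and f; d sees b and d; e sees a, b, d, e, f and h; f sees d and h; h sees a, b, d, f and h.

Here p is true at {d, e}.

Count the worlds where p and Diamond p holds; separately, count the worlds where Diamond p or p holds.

2 and 6

For p and Diamond p:
a: p is F, Diamond p is T. ✗
b: p is F, Diamond p is T. ✗
d: p is T, Diamond p is T. ✓
e: p is T, Diamond p is T. ✓
f: p is F, Diamond p is T. ✗
h: p is F, Diamond p is T. ✗
— 2 worlds.
For Diamond p or p:
a: Diamond p is T, p is F. ✓
b: Diamond p is T, p is F. ✓
d: Diamond p is T, p is T. ✓
e: Diamond p is T, p is T. ✓
f: Diamond p is T, p is F. ✓
h: Diamond p is T, p is F. ✓
— 6 worlds.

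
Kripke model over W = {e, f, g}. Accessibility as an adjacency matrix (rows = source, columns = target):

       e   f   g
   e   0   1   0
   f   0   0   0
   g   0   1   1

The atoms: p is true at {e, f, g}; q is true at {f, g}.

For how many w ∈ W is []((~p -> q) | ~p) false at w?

0

e: successors {f}; (~p -> q) | ~p there: f:T. ✓
f: no successors, so []((~p -> q) | ~p) holds vacuously. ✓
g: successors {f, g}; (~p -> q) | ~p there: f:T, g:T. ✓
Satisfying worlds: {e, f, g}.
So []((~p -> q) | ~p) fails at the other 0 worlds.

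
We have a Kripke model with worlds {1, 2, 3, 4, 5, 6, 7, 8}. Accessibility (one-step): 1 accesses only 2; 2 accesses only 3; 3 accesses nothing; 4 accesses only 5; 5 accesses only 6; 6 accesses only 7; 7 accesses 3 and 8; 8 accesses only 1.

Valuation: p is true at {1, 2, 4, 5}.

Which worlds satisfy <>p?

1: successors {2}; p there: 2:T. ✓
2: successors {3}; p there: 3:F. ✗
3: no successors, so <>p fails. ✗
4: successors {5}; p there: 5:T. ✓
5: successors {6}; p there: 6:F. ✗
6: successors {7}; p there: 7:F. ✗
7: successors {3, 8}; p there: 3:F, 8:F. ✗
8: successors {1}; p there: 1:T. ✓

{1, 4, 8}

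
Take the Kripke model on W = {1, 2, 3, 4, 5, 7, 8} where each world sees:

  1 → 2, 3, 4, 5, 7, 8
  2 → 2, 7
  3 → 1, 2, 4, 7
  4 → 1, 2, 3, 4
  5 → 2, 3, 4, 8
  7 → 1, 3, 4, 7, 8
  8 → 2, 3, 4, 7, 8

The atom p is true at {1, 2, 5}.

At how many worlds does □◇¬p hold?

1: successors {2, 3, 4, 5, 7, 8}; ◇¬p there: 2:T, 3:T, 4:T, 5:T, 7:T, 8:T. ✓
2: successors {2, 7}; ◇¬p there: 2:T, 7:T. ✓
3: successors {1, 2, 4, 7}; ◇¬p there: 1:T, 2:T, 4:T, 7:T. ✓
4: successors {1, 2, 3, 4}; ◇¬p there: 1:T, 2:T, 3:T, 4:T. ✓
5: successors {2, 3, 4, 8}; ◇¬p there: 2:T, 3:T, 4:T, 8:T. ✓
7: successors {1, 3, 4, 7, 8}; ◇¬p there: 1:T, 3:T, 4:T, 7:T, 8:T. ✓
8: successors {2, 3, 4, 7, 8}; ◇¬p there: 2:T, 3:T, 4:T, 7:T, 8:T. ✓
Satisfying worlds: {1, 2, 3, 4, 5, 7, 8}.

7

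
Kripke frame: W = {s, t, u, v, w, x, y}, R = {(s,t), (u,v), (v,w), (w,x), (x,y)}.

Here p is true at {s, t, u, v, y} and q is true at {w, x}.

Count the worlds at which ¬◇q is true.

s: ◇q is F. ✓
t: ◇q is F. ✓
u: ◇q is F. ✓
v: ◇q is T. ✗
w: ◇q is T. ✗
x: ◇q is F. ✓
y: ◇q is F. ✓
Satisfying worlds: {s, t, u, x, y}.

5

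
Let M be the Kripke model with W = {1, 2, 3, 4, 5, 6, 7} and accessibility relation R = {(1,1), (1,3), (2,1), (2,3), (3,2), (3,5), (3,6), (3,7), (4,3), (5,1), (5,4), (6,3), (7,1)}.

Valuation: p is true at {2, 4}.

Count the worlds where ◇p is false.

5

1: successors {1, 3}; p there: 1:F, 3:F. ✗
2: successors {1, 3}; p there: 1:F, 3:F. ✗
3: successors {2, 5, 6, 7}; p there: 2:T, 5:F, 6:F, 7:F. ✓
4: successors {3}; p there: 3:F. ✗
5: successors {1, 4}; p there: 1:F, 4:T. ✓
6: successors {3}; p there: 3:F. ✗
7: successors {1}; p there: 1:F. ✗
Satisfying worlds: {3, 5}.
So ◇p fails at the other 5 worlds.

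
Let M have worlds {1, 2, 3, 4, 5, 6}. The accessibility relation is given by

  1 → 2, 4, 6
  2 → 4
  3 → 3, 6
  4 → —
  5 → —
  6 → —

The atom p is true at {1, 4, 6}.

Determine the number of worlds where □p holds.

4

1: successors {2, 4, 6}; p there: 2:F, 4:T, 6:T. ✗
2: successors {4}; p there: 4:T. ✓
3: successors {3, 6}; p there: 3:F, 6:T. ✗
4: no successors, so □p holds vacuously. ✓
5: no successors, so □p holds vacuously. ✓
6: no successors, so □p holds vacuously. ✓
Satisfying worlds: {2, 4, 5, 6}.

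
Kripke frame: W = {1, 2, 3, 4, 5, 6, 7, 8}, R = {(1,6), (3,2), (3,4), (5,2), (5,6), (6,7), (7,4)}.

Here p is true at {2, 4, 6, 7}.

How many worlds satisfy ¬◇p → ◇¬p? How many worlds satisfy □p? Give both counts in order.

5 and 8

For ¬◇p → ◇¬p:
1: ¬◇p is F, ◇¬p is F. ✓
2: ¬◇p is T, ◇¬p is F. ✗
3: ¬◇p is F, ◇¬p is F. ✓
4: ¬◇p is T, ◇¬p is F. ✗
5: ¬◇p is F, ◇¬p is F. ✓
6: ¬◇p is F, ◇¬p is F. ✓
7: ¬◇p is F, ◇¬p is F. ✓
8: ¬◇p is T, ◇¬p is F. ✗
— 5 worlds.
For □p:
1: successors {6}; p there: 6:T. ✓
2: no successors, so □p holds vacuously. ✓
3: successors {2, 4}; p there: 2:T, 4:T. ✓
4: no successors, so □p holds vacuously. ✓
5: successors {2, 6}; p there: 2:T, 6:T. ✓
6: successors {7}; p there: 7:T. ✓
7: successors {4}; p there: 4:T. ✓
8: no successors, so □p holds vacuously. ✓
— 8 worlds.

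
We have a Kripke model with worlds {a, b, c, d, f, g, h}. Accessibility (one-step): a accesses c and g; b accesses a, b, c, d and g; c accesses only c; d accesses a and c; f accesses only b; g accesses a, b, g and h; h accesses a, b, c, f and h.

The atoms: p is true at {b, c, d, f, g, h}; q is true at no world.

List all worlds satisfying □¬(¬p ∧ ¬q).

{a, c, f}

a: successors {c, g}; ¬(¬p ∧ ¬q) there: c:T, g:T. ✓
b: successors {a, b, c, d, g}; ¬(¬p ∧ ¬q) there: a:F, b:T, c:T, d:T, g:T. ✗
c: successors {c}; ¬(¬p ∧ ¬q) there: c:T. ✓
d: successors {a, c}; ¬(¬p ∧ ¬q) there: a:F, c:T. ✗
f: successors {b}; ¬(¬p ∧ ¬q) there: b:T. ✓
g: successors {a, b, g, h}; ¬(¬p ∧ ¬q) there: a:F, b:T, g:T, h:T. ✗
h: successors {a, b, c, f, h}; ¬(¬p ∧ ¬q) there: a:F, b:T, c:T, f:T, h:T. ✗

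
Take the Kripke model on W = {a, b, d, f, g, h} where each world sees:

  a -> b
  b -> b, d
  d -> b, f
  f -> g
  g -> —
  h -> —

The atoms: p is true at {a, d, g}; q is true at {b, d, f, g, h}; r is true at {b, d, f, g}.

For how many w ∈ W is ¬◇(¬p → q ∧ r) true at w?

a: ◇(¬p → q ∧ r) is T. ✗
b: ◇(¬p → q ∧ r) is T. ✗
d: ◇(¬p → q ∧ r) is T. ✗
f: ◇(¬p → q ∧ r) is T. ✗
g: ◇(¬p → q ∧ r) is F. ✓
h: ◇(¬p → q ∧ r) is F. ✓
Satisfying worlds: {g, h}.

2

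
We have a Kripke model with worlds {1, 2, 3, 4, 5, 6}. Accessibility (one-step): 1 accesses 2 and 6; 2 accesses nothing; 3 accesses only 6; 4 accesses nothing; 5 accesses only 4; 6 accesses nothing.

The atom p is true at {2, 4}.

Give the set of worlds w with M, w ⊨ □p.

{2, 4, 5, 6}

1: successors {2, 6}; p there: 2:T, 6:F. ✗
2: no successors, so □p holds vacuously. ✓
3: successors {6}; p there: 6:F. ✗
4: no successors, so □p holds vacuously. ✓
5: successors {4}; p there: 4:T. ✓
6: no successors, so □p holds vacuously. ✓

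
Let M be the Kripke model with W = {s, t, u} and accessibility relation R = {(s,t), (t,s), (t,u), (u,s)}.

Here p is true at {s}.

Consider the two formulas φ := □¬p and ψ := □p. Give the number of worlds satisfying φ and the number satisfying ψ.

1 and 1

For □¬p:
s: successors {t}; ¬p there: t:T. ✓
t: successors {s, u}; ¬p there: s:F, u:T. ✗
u: successors {s}; ¬p there: s:F. ✗
— 1 world.
For □p:
s: successors {t}; p there: t:F. ✗
t: successors {s, u}; p there: s:T, u:F. ✗
u: successors {s}; p there: s:T. ✓
— 1 world.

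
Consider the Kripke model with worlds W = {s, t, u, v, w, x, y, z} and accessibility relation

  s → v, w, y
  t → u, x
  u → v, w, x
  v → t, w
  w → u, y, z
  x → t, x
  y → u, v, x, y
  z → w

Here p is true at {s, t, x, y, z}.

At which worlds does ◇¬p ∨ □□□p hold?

{s, t, u, v, w, y, z}

s: ◇¬p is T, □□□p is F. ✓
t: ◇¬p is T, □□□p is F. ✓
u: ◇¬p is T, □□□p is F. ✓
v: ◇¬p is T, □□□p is F. ✓
w: ◇¬p is T, □□□p is F. ✓
x: ◇¬p is F, □□□p is F. ✗
y: ◇¬p is T, □□□p is F. ✓
z: ◇¬p is T, □□□p is F. ✓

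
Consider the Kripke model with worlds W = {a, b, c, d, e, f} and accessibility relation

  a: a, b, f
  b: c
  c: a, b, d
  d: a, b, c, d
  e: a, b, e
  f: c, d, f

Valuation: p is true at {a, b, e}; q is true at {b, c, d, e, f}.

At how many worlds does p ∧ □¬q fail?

a: p is T, □¬q is F. ✗
b: p is T, □¬q is F. ✗
c: p is F, □¬q is F. ✗
d: p is F, □¬q is F. ✗
e: p is T, □¬q is F. ✗
f: p is F, □¬q is F. ✗
Satisfying worlds: ∅.
So p ∧ □¬q fails at the other 6 worlds.

6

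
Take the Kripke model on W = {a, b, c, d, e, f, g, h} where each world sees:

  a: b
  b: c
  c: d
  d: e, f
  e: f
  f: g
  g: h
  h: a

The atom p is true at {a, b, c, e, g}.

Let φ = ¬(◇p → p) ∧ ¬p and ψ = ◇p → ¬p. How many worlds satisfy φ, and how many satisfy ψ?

3 and 6

For ¬(◇p → p) ∧ ¬p:
a: ¬(◇p → p) is F, ¬p is F. ✗
b: ¬(◇p → p) is F, ¬p is F. ✗
c: ¬(◇p → p) is F, ¬p is F. ✗
d: ¬(◇p → p) is T, ¬p is T. ✓
e: ¬(◇p → p) is F, ¬p is F. ✗
f: ¬(◇p → p) is T, ¬p is T. ✓
g: ¬(◇p → p) is F, ¬p is F. ✗
h: ¬(◇p → p) is T, ¬p is T. ✓
— 3 worlds.
For ◇p → ¬p:
a: ◇p is T, ¬p is F. ✗
b: ◇p is T, ¬p is F. ✗
c: ◇p is F, ¬p is F. ✓
d: ◇p is T, ¬p is T. ✓
e: ◇p is F, ¬p is F. ✓
f: ◇p is T, ¬p is T. ✓
g: ◇p is F, ¬p is F. ✓
h: ◇p is T, ¬p is T. ✓
— 6 worlds.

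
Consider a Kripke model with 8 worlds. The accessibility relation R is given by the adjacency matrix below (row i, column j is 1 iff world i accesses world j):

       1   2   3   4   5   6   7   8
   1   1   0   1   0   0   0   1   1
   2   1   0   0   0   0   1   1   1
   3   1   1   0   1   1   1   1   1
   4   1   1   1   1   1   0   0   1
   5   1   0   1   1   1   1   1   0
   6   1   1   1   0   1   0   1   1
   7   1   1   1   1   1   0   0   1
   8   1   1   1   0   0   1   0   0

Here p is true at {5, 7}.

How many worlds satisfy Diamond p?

7

1: successors {1, 3, 7, 8}; p there: 1:F, 3:F, 7:T, 8:F. ✓
2: successors {1, 6, 7, 8}; p there: 1:F, 6:F, 7:T, 8:F. ✓
3: successors {1, 2, 4, 5, 6, 7, 8}; p there: 1:F, 2:F, 4:F, 5:T, 6:F, 7:T, 8:F. ✓
4: successors {1, 2, 3, 4, 5, 8}; p there: 1:F, 2:F, 3:F, 4:F, 5:T, 8:F. ✓
5: successors {1, 3, 4, 5, 6, 7}; p there: 1:F, 3:F, 4:F, 5:T, 6:F, 7:T. ✓
6: successors {1, 2, 3, 5, 7, 8}; p there: 1:F, 2:F, 3:F, 5:T, 7:T, 8:F. ✓
7: successors {1, 2, 3, 4, 5, 8}; p there: 1:F, 2:F, 3:F, 4:F, 5:T, 8:F. ✓
8: successors {1, 2, 3, 6}; p there: 1:F, 2:F, 3:F, 6:F. ✗
Satisfying worlds: {1, 2, 3, 4, 5, 6, 7}.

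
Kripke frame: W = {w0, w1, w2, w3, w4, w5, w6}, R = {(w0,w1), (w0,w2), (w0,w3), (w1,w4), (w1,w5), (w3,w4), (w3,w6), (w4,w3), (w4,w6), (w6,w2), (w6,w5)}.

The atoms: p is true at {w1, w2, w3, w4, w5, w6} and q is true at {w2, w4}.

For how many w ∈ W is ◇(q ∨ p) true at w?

w0: successors {w1, w2, w3}; q ∨ p there: w1:T, w2:T, w3:T. ✓
w1: successors {w4, w5}; q ∨ p there: w4:T, w5:T. ✓
w2: no successors, so ◇(q ∨ p) fails. ✗
w3: successors {w4, w6}; q ∨ p there: w4:T, w6:T. ✓
w4: successors {w3, w6}; q ∨ p there: w3:T, w6:T. ✓
w5: no successors, so ◇(q ∨ p) fails. ✗
w6: successors {w2, w5}; q ∨ p there: w2:T, w5:T. ✓
Satisfying worlds: {w0, w1, w3, w4, w6}.

5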